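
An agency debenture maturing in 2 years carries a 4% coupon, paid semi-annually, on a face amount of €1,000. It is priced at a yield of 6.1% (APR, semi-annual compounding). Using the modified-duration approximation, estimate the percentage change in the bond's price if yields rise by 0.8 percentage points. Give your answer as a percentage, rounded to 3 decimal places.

Periodic yield y = 0.0305. Modified duration first:
  t   CF        PV=CF/(1+0.0305)^t    t·PV
  1        20.00        19.4081        19.4081
  2        20.00        18.8336        37.6673
  3        20.00        18.2762        54.8286
  4     1,020.00       904.4992     3,617.9968
  Σ                    961.0171     3,729.9007
P = 961.0171; D_Mac = 3.88120 half-year periods = 1.94060 yrs; D_mod = 1.94060/(1+0.0305) = 1.88316 yrs.
ΔP/P ≈ -D_mod · Δy = -1.88316 × (+0.008) = -0.015065 = -1.5065%.

-1.507%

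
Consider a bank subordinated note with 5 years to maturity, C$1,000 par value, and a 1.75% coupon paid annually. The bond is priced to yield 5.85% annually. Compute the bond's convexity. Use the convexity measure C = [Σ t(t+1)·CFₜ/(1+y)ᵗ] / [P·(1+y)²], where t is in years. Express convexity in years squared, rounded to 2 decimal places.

With y = 0.0585:
  t   CF        PV=CF/(1+0.0585)^t    t·PV        t(t+1)·PV
  1        17.50        16.5328        16.5328          33.0657
  2        17.50        15.6191        31.2382          93.7147
  3        17.50        14.7559        44.2677         177.0707
  4        17.50        13.9404        55.7615         278.8076
  5     1,017.50       765.7378     3,828.6892      22,972.1351
  Σ                    826.5860     3,976.4894      23,554.7937
P = 826.5860.
Convexity = Σ t(t+1)·PV / [P·(1+y)²] = 23,554.7937 / (826.5860 × 1.120422) = 25.43370.

25.43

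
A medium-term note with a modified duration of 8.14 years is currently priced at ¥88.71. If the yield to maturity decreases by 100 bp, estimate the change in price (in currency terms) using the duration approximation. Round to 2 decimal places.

+¥7.22

Duration approximation: ΔP/P ≈ -D_mod · Δy = -8.14 × (-0.01) = +0.081400.
ΔP ≈ 88.71 × (+0.081400) = +7.220994.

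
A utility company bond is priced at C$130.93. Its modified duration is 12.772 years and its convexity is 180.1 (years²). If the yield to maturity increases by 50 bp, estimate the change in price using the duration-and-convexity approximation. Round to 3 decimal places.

-C$8.066

Duration effect: -D_mod·Δy = -12.772 × (+0.005) = -0.063860
Convexity effect: ½·C·(Δy)² = 0.5 × 180.1 × (0.005)² = +0.00225125
ΔP/P ≈ -0.063860 + 0.00225125 = -0.06160875
ΔP ≈ 130.93 × (-0.06160875) = -8.0664336375.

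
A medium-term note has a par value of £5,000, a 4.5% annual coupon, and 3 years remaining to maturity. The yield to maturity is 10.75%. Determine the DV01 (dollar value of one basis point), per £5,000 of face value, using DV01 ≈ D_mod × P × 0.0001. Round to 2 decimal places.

Periodic yield y = 0.1075.
  t   CF        PV=CF/(1+0.1075)^t    t·PV
  1       225.00       203.1603       203.1603
  2       225.00       183.4404       366.8809
  3     5,225.00     3,846.4057    11,539.2171
  Σ                  4,233.0064    12,109.2582
P = 4,233.0064; D_Mac = 2.86068 yrs; D_mod = 2.58300 yrs.
DV01 ≈ 2.58300 × 4,233.0064 × 0.0001 = 1.093387.

£1.09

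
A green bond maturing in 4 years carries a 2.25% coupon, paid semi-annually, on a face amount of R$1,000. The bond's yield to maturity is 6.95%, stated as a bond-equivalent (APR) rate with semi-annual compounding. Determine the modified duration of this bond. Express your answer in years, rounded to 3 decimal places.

Periodic yield y = 0.03475. First find Macaulay duration:
  t   CF        PV=CF/(1+0.03475)^t    t·PV
  1        11.25        10.8722        10.8722
  2        11.25        10.5071        21.0141
  3        11.25        10.1542        30.4626
  4        11.25         9.8132        39.2528
  5        11.25         9.4836        47.4182
  6        11.25         9.1652        54.9909
  7        11.25         8.8574        62.0015
  8     1,011.25       769.4405     6,155.5242
  Σ                    838.2934     6,421.5367
P = 838.2934; Macaulay duration = 6,421.5367 / 838.2934 = 7.66025 half-year periods = 3.83012 years.
Modified duration = D_Mac / (1 + y) = 3.83012 / 1.03475 = 3.70150 years.

3.701 years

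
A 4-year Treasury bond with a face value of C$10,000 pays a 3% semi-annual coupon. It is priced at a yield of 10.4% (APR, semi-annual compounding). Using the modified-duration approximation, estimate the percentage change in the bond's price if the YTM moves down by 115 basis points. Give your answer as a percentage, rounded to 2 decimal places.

Periodic yield y = 0.052. Modified duration first:
  t   CF        PV=CF/(1+0.052)^t    t·PV
  1       150.00       142.5856       142.5856
  2       150.00       135.5376       271.0752
  3       150.00       128.8380       386.5141
  4       150.00       122.4696       489.8784
  5       150.00       116.4160       582.0798
  6       150.00       110.6616       663.9694
  7       150.00       105.1916       736.3412
  8    10,150.00     6,766.1267    54,129.0133
  Σ                  7,627.8266    57,401.4570
P = 7,627.8266; D_Mac = 7.52527 half-year periods = 3.76264 yrs; D_mod = 3.76264/(1+0.052) = 3.57665 yrs.
ΔP/P ≈ -D_mod · Δy = -3.57665 × (-0.0115) = +0.041131 = +4.1131%.

+4.11%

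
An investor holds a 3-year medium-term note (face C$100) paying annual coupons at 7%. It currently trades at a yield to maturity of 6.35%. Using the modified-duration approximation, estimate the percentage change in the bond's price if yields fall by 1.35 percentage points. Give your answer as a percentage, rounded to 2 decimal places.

Periodic yield y = 0.0635. Modified duration first:
  t   CF        PV=CF/(1+0.0635)^t    t·PV
  1         7.00         6.5820         6.5820
  2         7.00         6.1890        12.3781
  3       107.00        88.9552       266.8656
  Σ                    101.7263       285.8257
P = 101.7263; D_Mac = 2.80975 yrs; D_mod = 2.80975/(1+0.0635) = 2.64199 yrs.
ΔP/P ≈ -D_mod · Δy = -2.64199 × (-0.0135) = +0.035667 = +3.5667%.

+3.57%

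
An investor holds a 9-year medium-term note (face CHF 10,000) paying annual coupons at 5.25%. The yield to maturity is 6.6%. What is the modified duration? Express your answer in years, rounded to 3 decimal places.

Periodic yield y = 0.066. First find Macaulay duration:
  t   CF        PV=CF/(1+0.066)^t    t·PV
  1       525.00       492.4953       492.4953
  2       525.00       462.0031       924.0062
  3       525.00       433.3988     1,300.1964
  4       525.00       406.5655     1,626.2619
  5       525.00       381.3935     1,906.9675
  6       525.00       357.7800     2,146.6801
  7       525.00       335.6285     2,349.3997
  8       525.00       314.8485     2,518.7882
  9    10,525.00     5,921.1663    53,290.4971
  Σ                  9,105.2796    66,555.2923
P = 9,105.2796; Macaulay duration = 66,555.2923 / 9,105.2796 = 7.30953 years.
Modified duration = D_Mac / (1 + y) = 7.30953 / 1.066 = 6.85697 years.

6.857 years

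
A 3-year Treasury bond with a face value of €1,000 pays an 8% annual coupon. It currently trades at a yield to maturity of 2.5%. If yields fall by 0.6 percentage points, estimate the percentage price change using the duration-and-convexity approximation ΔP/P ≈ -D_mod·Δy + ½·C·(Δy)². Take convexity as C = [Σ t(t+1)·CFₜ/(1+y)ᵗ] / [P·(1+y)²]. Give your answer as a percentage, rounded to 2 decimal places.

With y = 0.025:
  t   CF        PV=CF/(1+0.025)^t    t·PV        t(t+1)·PV
  1        80.00        78.0488        78.0488         156.0976
  2        80.00        76.1452       152.2903         456.8709
  3     1,080.00     1,002.8874     3,008.6621      12,034.6484
  Σ                  1,157.0813     3,239.0012      12,647.6168
P = 1,157.0813; D_Mac = 2.79929 yrs; D_mod = 2.73101 yrs; C = 10.40392.
Duration effect: -2.73101 × (-0.006) = +0.016386
Convexity effect: 0.5 × 10.40392 × (-0.006)² = +0.0001873
ΔP/P ≈ +0.016386 + 0.0001873 = +0.016573 = +1.6573%.

+1.66%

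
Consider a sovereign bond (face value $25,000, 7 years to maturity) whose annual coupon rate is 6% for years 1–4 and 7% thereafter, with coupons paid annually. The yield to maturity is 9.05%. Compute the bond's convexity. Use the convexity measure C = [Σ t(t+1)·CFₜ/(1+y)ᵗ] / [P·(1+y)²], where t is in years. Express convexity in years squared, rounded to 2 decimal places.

With y = 0.0905:
  t   CF        PV=CF/(1+0.0905)^t    t·PV        t(t+1)·PV
  1     1,500.00     1,375.5158     1,375.5158       2,751.0316
  2     1,500.00     1,261.3625     2,522.7250       7,568.1751
  3     1,500.00     1,156.6827     3,470.0482      13,880.1927
  4     1,500.00     1,060.6903     4,242.7610      21,213.8051
  5     1,750.00     1,134.7748     5,673.8742      34,043.2453
  6     1,750.00     1,040.6005     6,243.6030      43,705.2209
  7    26,750.00    14,586.2649   102,103.8544     816,830.8353
  Σ                 21,615.8916   125,632.3816     939,992.5060
P = 21,615.8916.
Convexity = Σ t(t+1)·PV / [P·(1+y)²] = 939,992.5060 / (21,615.8916 × 1.189190) = 36.56789.

36.57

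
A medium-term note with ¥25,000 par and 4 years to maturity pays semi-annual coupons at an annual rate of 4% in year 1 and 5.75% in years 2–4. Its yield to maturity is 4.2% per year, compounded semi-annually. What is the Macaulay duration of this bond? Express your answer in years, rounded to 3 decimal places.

3.689 years

Periodic yield y = 0.021. Discount each cash flow and weight by its period:
  t   CF        PV=CF/(1+0.021)^t    t·PV
  1       500.00       489.7160       489.7160
  2       500.00       479.6435       959.2869
  3       718.75       675.3060     2,025.9181
  4       718.75       661.4163     2,645.6652
  5       718.75       647.8122     3,239.0612
  6       718.75       634.4880     3,806.9279
  7       718.75       621.4378     4,350.0646
  8    25,718.75    21,779.3002   174,234.4012
  Σ                 25,989.1199   191,751.0411
Price P = Σ PV = 25,989.1199.
Macaulay duration = Σ(t·PV) / P = 191,751.0411 / 25,989.1199 = 7.37813 half-year periods.
In years: 7.37813 / 2 = 3.68906 years.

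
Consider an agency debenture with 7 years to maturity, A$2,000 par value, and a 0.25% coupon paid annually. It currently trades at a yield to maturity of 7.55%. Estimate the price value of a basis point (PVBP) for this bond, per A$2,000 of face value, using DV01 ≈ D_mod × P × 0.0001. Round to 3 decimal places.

A$0.791

Periodic yield y = 0.0755.
  t   CF        PV=CF/(1+0.0755)^t    t·PV
  1         5.00         4.6490         4.6490
  2         5.00         4.3226         8.6453
  3         5.00         4.0192        12.0576
  4         5.00         3.7370        14.9482
  5         5.00         3.4747        17.3735
  6         5.00         3.2308        19.3847
  7     2,005.00     1,204.5962     8,432.1731
  Σ                  1,228.0295     8,509.2314
P = 1,228.0295; D_Mac = 6.92917 yrs; D_mod = 6.44275 yrs.
DV01 ≈ 6.44275 × 1,228.0295 × 0.0001 = 0.791188.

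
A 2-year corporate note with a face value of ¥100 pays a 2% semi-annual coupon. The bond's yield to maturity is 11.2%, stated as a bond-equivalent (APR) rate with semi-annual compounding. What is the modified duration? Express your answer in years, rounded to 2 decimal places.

Periodic yield y = 0.056. First find Macaulay duration:
  t   CF        PV=CF/(1+0.056)^t    t·PV
  1         1.00         0.9470         0.9470
  2         1.00         0.8968         1.7935
  3         1.00         0.8492         2.5476
  4       101.00        81.2205       324.8820
  Σ                     83.9134       330.1701
P = 83.9134; Macaulay duration = 330.1701 / 83.9134 = 3.93465 half-year periods = 1.96733 years.
Modified duration = D_Mac / (1 + y) = 1.96733 / 1.056 = 1.86300 years.

1.86 years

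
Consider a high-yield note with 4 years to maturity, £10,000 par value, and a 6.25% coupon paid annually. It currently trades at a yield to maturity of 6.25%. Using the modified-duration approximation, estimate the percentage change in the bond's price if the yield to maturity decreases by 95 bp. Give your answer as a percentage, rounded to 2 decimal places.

+3.27%

Periodic yield y = 0.0625. Modified duration first:
  t   CF        PV=CF/(1+0.0625)^t    t·PV
  1       625.00       588.2353       588.2353
  2       625.00       553.6332     1,107.2664
  3       625.00       521.0666     1,563.1997
  4    10,625.00     8,337.0649    33,348.2597
  Σ                 10,000.0000    36,606.9611
P = 10,000.0000; D_Mac = 3.66070 yrs; D_mod = 3.66070/(1+0.0625) = 3.44536 yrs.
ΔP/P ≈ -D_mod · Δy = -3.44536 × (-0.0095) = +0.032731 = +3.2731%.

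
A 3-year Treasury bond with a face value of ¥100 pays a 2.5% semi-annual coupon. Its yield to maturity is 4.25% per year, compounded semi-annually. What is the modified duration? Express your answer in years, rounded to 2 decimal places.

Periodic yield y = 0.02125. First find Macaulay duration:
  t   CF        PV=CF/(1+0.02125)^t    t·PV
  1         1.25         1.2240         1.2240
  2         1.25         1.1985         2.3970
  3         1.25         1.1736         3.5207
  4         1.25         1.1492         4.5967
  5         1.25         1.1253         5.6263
  6       101.25        89.2488       535.4931
  Σ                     95.1194       552.8578
P = 95.1194; Macaulay duration = 552.8578 / 95.1194 = 5.81225 half-year periods = 2.90613 years.
Modified duration = D_Mac / (1 + y) = 2.90613 / 1.02125 = 2.84566 years.

2.85 years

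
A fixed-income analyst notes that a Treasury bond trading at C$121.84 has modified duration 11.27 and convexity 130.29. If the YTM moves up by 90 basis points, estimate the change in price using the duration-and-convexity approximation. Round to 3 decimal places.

-C$11.715

Duration effect: -D_mod·Δy = -11.27 × (+0.009) = -0.101430
Convexity effect: ½·C·(Δy)² = 0.5 × 130.29 × (0.009)² = +0.005276745
ΔP/P ≈ -0.101430 + 0.005276745 = -0.096153255
ΔP ≈ 121.84 × (-0.096153255) = -11.7153125892.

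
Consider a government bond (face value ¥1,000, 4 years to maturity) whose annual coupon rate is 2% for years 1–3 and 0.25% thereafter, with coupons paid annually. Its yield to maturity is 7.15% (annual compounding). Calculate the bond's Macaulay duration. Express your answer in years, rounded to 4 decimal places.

Periodic yield y = 0.0715. Discount each cash flow and weight by its year:
  t   CF        PV=CF/(1+0.0715)^t    t·PV
  1        20.00        18.6654        18.6654
  2        20.00        17.4199        34.8398
  3        20.00        16.2575        48.7725
  4     1,002.50       760.5288     3,042.1153
  Σ                    812.8716     3,144.3930
Price P = Σ PV = 812.8716.
Macaulay duration = Σ(t·PV) / P = 3,144.3930 / 812.8716 = 3.86825 years.

3.8683 years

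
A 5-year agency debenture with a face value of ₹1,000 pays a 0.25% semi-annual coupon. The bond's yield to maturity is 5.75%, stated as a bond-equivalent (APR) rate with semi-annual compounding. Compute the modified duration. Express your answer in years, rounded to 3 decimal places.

Periodic yield y = 0.02875. First find Macaulay duration:
  t   CF        PV=CF/(1+0.02875)^t    t·PV
  1         1.25         1.2151         1.2151
  2         1.25         1.1811         2.3622
  3         1.25         1.1481         3.4443
  4         1.25         1.1160         4.4641
  5         1.25         1.0848         5.4241
  6         1.25         1.0545         6.3271
  7         1.25         1.0250         7.1753
  8         1.25         0.9964         7.9712
  9         1.25         0.9685         8.7169
  10    1,001.25       754.1262     7,541.2623
  Σ                    763.9158     7,588.3625
P = 763.9158; Macaulay duration = 7,588.3625 / 763.9158 = 9.93351 half-year periods = 4.96675 years.
Modified duration = D_Mac / (1 + y) = 4.96675 / 1.02875 = 4.82795 years.

4.828 years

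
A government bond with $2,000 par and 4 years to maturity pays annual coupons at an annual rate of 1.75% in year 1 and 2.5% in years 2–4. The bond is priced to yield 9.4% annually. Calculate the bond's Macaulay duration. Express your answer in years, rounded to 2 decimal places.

3.86 years

Periodic yield y = 0.094. Discount each cash flow and weight by its year:
  t   CF        PV=CF/(1+0.094)^t    t·PV
  1        35.00        31.9927        31.9927
  2        50.00        41.7768        83.5536
  3        50.00        38.1872       114.5617
  4     2,050.00     1,431.1481     5,724.5923
  Σ                  1,543.1048     5,954.7003
Price P = Σ PV = 1,543.1048.
Macaulay duration = Σ(t·PV) / P = 5,954.7003 / 1,543.1048 = 3.85891 years.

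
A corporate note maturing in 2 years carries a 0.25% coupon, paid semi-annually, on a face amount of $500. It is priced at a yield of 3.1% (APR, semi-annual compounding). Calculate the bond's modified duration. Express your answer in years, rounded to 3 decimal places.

Periodic yield y = 0.0155. First find Macaulay duration:
  t   CF        PV=CF/(1+0.0155)^t    t·PV
  1        0.625         0.6155         0.6155
  2        0.625         0.6061         1.2121
  3        0.625         0.5968         1.7904
  4      500.625       470.7527     1,883.0108
  Σ                    472.5710     1,886.6289
P = 472.5710; Macaulay duration = 1,886.6289 / 472.5710 = 3.99227 half-year periods = 1.99613 years.
Modified duration = D_Mac / (1 + y) = 1.99613 / 1.0155 = 1.96566 years.

1.966 years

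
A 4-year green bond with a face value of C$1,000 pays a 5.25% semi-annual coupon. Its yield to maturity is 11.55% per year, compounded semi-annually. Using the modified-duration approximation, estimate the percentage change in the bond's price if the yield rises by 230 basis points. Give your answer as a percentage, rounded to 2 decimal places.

-7.85%

Periodic yield y = 0.05775. Modified duration first:
  t   CF        PV=CF/(1+0.05775)^t    t·PV
  1        26.25        24.8168        24.8168
  2        26.25        23.4619        46.9238
  3        26.25        22.1810        66.5429
  4        26.25        20.9699        83.8798
  5        26.25        19.8250        99.1252
  6        26.25        18.7427       112.4559
  7        26.25        17.7194       124.0355
  8     1,026.25       654.9210     5,239.3678
  Σ                    802.6377     5,797.1477
P = 802.6377; D_Mac = 7.22262 half-year periods = 3.61131 yrs; D_mod = 3.61131/(1+0.05775) = 3.41414 yrs.
ΔP/P ≈ -D_mod · Δy = -3.41414 × (+0.023) = -0.078525 = -7.8525%.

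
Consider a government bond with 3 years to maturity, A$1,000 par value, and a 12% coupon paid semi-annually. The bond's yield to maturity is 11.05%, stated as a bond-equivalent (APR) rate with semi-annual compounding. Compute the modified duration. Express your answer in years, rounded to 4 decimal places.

Periodic yield y = 0.05525. First find Macaulay duration:
  t   CF        PV=CF/(1+0.05525)^t    t·PV
  1        60.00        56.8586        56.8586
  2        60.00        53.8816       107.7632
  3        60.00        51.0605       153.1815
  4        60.00        48.3871       193.5485
  5        60.00        45.8537       229.2685
  6     1,060.00       767.6685     4,606.0108
  Σ                  1,023.7100     5,346.6311
P = 1,023.7100; Macaulay duration = 5,346.6311 / 1,023.7100 = 5.22280 half-year periods = 2.61140 years.
Modified duration = D_Mac / (1 + y) = 2.61140 / 1.05525 = 2.47467 years.

2.4747 years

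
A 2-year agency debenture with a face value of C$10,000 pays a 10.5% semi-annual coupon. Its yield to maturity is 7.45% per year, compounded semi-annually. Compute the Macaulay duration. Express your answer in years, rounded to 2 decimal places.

1.86 years

Periodic yield y = 0.03725. Discount each cash flow and weight by its period:
  t   CF        PV=CF/(1+0.03725)^t    t·PV
  1       525.00       506.1461       506.1461
  2       525.00       487.9692       975.9384
  3       525.00       470.4451     1,411.3354
  4    10,525.00     9,092.6051    36,370.4205
  Σ                 10,557.1655    39,263.8403
Price P = Σ PV = 10,557.1655.
Macaulay duration = Σ(t·PV) / P = 39,263.8403 / 10,557.1655 = 3.71916 half-year periods.
In years: 3.71916 / 2 = 1.85958 years.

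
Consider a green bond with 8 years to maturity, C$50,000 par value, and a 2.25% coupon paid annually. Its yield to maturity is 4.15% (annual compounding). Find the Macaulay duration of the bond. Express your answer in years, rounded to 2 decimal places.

7.36 years

Periodic yield y = 0.0415. Discount each cash flow and weight by its year:
  t   CF        PV=CF/(1+0.0415)^t    t·PV
  1     1,125.00     1,080.1728     1,080.1728
  2     1,125.00     1,037.1319     2,074.2637
  3     1,125.00       995.8059     2,987.4177
  4     1,125.00       956.1267     3,824.5066
  5     1,125.00       918.0285     4,590.1424
  6     1,125.00       881.4484     5,288.6902
  7     1,125.00       846.3258     5,924.2809
  8    51,125.00    36,928.2840   295,426.2717
  Σ                 43,643.3239   321,195.7461
Price P = Σ PV = 43,643.3239.
Macaulay duration = Σ(t·PV) / P = 321,195.7461 / 43,643.3239 = 7.35956 years.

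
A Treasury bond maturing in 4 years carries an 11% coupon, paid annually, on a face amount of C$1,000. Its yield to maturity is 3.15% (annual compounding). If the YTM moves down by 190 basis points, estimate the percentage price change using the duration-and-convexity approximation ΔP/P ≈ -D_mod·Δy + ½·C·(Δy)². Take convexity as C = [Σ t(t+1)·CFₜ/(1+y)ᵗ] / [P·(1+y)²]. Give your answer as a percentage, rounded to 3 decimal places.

+6.758%

With y = 0.0315:
  t   CF        PV=CF/(1+0.0315)^t    t·PV        t(t+1)·PV
  1       110.00       106.6408       106.6408         213.2816
  2       110.00       103.3842       206.7684         620.3053
  3       110.00       100.2271       300.6812       1,202.7247
  4     1,110.00       980.4965     3,921.9860      19,609.9301
  Σ                  1,290.7486     4,536.0764      21,646.2417
P = 1,290.7486; D_Mac = 3.51430 yrs; D_mod = 3.40698 yrs; C = 15.76168.
Duration effect: -3.40698 × (-0.019) = +0.064733
Convexity effect: 0.5 × 15.76168 × (-0.019)² = +0.0028450
ΔP/P ≈ +0.064733 + 0.0028450 = +0.067578 = +6.7578%.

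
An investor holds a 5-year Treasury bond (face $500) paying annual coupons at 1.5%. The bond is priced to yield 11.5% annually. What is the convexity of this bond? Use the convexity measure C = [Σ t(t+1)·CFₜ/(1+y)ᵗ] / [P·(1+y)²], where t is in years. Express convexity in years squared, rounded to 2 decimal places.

22.92

With y = 0.115:
  t   CF        PV=CF/(1+0.115)^t    t·PV        t(t+1)·PV
  1         7.50         6.7265         6.7265          13.4529
  2         7.50         6.0327        12.0654          36.1962
  3         7.50         5.4105        16.2315          64.9259
  4         7.50         4.8525        19.4098          97.0492
  5       507.50       294.4840     1,472.4200       8,834.5201
  Σ                    317.5061     1,526.8532       9,046.1443
P = 317.5061.
Convexity = Σ t(t+1)·PV / [P·(1+y)²] = 9,046.1443 / (317.5061 × 1.243225) = 22.91721.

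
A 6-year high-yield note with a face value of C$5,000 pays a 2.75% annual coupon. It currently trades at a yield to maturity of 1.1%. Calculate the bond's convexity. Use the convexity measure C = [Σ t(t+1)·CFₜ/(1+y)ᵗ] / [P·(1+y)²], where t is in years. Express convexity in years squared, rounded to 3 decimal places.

37.745

With y = 0.011:
  t   CF        PV=CF/(1+0.011)^t    t·PV        t(t+1)·PV
  1       137.50       136.0040       136.0040         272.0079
  2       137.50       134.5242       269.0484         807.1451
  3       137.50       133.0605       399.1816       1,596.7263
  4       137.50       131.6128       526.4511       2,632.2557
  5       137.50       130.1808       650.9040       3,905.4239
  6     5,137.50     4,811.1057    28,866.6344     202,066.4407
  Σ                  5,476.4880    30,848.2234     211,279.9996
P = 5,476.4880.
Convexity = Σ t(t+1)·PV / [P·(1+y)²] = 211,279.9996 / (5,476.4880 × 1.022121) = 37.74452.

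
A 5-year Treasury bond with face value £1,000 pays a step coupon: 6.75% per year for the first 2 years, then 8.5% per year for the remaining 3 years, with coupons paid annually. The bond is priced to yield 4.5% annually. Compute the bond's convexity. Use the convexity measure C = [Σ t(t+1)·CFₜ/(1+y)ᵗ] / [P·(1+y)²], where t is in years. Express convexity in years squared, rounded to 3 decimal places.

With y = 0.045:
  t   CF        PV=CF/(1+0.045)^t    t·PV        t(t+1)·PV
  1        67.50        64.5933        64.5933         129.1866
  2        67.50        61.8118       123.6235         370.8706
  3        85.00        74.4852       223.4556         893.8225
  4        85.00        71.2777       285.1109       1,425.5543
  5     1,085.00       870.6594     4,353.2969      26,119.7816
  Σ                  1,142.8274     5,050.0803      28,939.2156
P = 1,142.8274.
Convexity = Σ t(t+1)·PV / [P·(1+y)²] = 28,939.2156 / (1,142.8274 × 1.092025) = 23.18855.

23.189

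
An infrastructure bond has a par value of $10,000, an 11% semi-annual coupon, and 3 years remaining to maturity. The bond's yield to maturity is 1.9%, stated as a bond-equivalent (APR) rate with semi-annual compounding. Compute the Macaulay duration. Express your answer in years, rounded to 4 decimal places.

Periodic yield y = 0.0095. Discount each cash flow and weight by its period:
  t   CF        PV=CF/(1+0.0095)^t    t·PV
  1       550.00       544.8242       544.8242
  2       550.00       539.6970     1,079.3941
  3       550.00       534.6182     1,603.8545
  4       550.00       529.5871     2,118.3484
  5       550.00       524.6034     2,623.0168
  6    10,550.00     9,968.1490    59,808.8939
  Σ                 12,641.4788    67,778.3319
Price P = Σ PV = 12,641.4788.
Macaulay duration = Σ(t·PV) / P = 67,778.3319 / 12,641.4788 = 5.36158 half-year periods.
In years: 5.36158 / 2 = 2.68079 years.

2.6808 years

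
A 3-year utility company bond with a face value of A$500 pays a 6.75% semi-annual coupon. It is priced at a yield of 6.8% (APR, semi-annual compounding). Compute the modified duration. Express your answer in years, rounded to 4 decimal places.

2.6744 years

Periodic yield y = 0.034. First find Macaulay duration:
  t   CF        PV=CF/(1+0.034)^t    t·PV
  1       16.875        16.3201        16.3201
  2       16.875        15.7835        31.5670
  3       16.875        15.2645        45.7935
  4       16.875        14.7626        59.0502
  5       16.875        14.2771        71.3857
  6      516.875       422.9240     2,537.5438
  Σ                    499.3317     2,761.6602
P = 499.3317; Macaulay duration = 2,761.6602 / 499.3317 = 5.53071 half-year periods = 2.76536 years.
Modified duration = D_Mac / (1 + y) = 2.76536 / 1.034 = 2.67443 years.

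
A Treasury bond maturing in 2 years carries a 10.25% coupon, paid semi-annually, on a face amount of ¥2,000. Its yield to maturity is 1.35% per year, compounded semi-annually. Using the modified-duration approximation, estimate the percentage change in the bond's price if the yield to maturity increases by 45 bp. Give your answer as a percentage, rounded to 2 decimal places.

-0.84%

Periodic yield y = 0.00675. Modified duration first:
  t   CF        PV=CF/(1+0.00675)^t    t·PV
  1       102.50       101.8128       101.8128
  2       102.50       101.1301       202.2603
  3       102.50       100.4521       301.3563
  4     2,102.50     2,046.6777     8,186.7107
  Σ                  2,350.0727     8,792.1400
P = 2,350.0727; D_Mac = 3.74122 half-year periods = 1.87061 yrs; D_mod = 1.87061/(1+0.00675) = 1.85807 yrs.
ΔP/P ≈ -D_mod · Δy = -1.85807 × (+0.0045) = -0.008361 = -0.8361%.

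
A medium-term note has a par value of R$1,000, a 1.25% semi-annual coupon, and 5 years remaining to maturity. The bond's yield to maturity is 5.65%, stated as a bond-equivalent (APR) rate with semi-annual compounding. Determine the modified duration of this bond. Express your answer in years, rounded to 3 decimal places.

4.710 years

Periodic yield y = 0.02825. First find Macaulay duration:
  t   CF        PV=CF/(1+0.02825)^t    t·PV
  1         6.25         6.0783         6.0783
  2         6.25         5.9113        11.8226
  3         6.25         5.7489        17.2467
  4         6.25         5.5909        22.3638
  5         6.25         5.4373        27.1867
  6         6.25         5.2880        31.7277
  7         6.25         5.1427        35.9987
  8         6.25         5.0014        40.0111
  9         6.25         4.8640        43.7758
  10    1,006.25       761.5856     7,615.8558
  Σ                    810.6483     7,852.0671
P = 810.6483; Macaulay duration = 7,852.0671 / 810.6483 = 9.68616 half-year periods = 4.84308 years.
Modified duration = D_Mac / (1 + y) = 4.84308 / 1.02825 = 4.71002 years.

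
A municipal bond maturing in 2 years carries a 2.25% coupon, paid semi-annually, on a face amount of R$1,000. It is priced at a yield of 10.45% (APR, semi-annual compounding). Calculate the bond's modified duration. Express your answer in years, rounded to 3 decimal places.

Periodic yield y = 0.05225. First find Macaulay duration:
  t   CF        PV=CF/(1+0.05225)^t    t·PV
  1        11.25        10.6914        10.6914
  2        11.25        10.1605        20.3210
  3        11.25         9.6560        28.9679
  4     1,011.25       824.8648     3,299.4594
  Σ                    855.3727     3,359.4396
P = 855.3727; Macaulay duration = 3,359.4396 / 855.3727 = 3.92746 half-year periods = 1.96373 years.
Modified duration = D_Mac / (1 + y) = 1.96373 / 1.05225 = 1.86622 years.

1.866 years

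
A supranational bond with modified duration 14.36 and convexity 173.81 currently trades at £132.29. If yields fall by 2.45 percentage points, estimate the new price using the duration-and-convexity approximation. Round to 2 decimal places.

£185.73

Duration effect: -D_mod·Δy = -14.36 × (-0.0245) = +0.351820
Convexity effect: ½·C·(Δy)² = 0.5 × 173.81 × (-0.0245)² = +0.05216472625
ΔP/P ≈ +0.351820 + 0.05216472625 = +0.40398472625
New price ≈ 132.29 × (1 + 0.40398472625) = 185.7331394356125.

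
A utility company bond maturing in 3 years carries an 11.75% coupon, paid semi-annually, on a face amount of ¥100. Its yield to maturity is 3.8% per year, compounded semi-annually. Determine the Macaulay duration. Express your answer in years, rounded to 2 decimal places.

Periodic yield y = 0.019. Discount each cash flow and weight by its period:
  t   CF        PV=CF/(1+0.019)^t    t·PV
  1        5.875         5.7655         5.7655
  2        5.875         5.6580        11.3159
  3        5.875         5.5525        16.6574
  4        5.875         5.4489        21.7957
  5        5.875         5.3473        26.7366
  6      105.875        94.5689       567.4134
  Σ                    122.3410       649.6845
Price P = Σ PV = 122.3410.
Macaulay duration = Σ(t·PV) / P = 649.6845 / 122.3410 = 5.31044 half-year periods.
In years: 5.31044 / 2 = 2.65522 years.

2.66 years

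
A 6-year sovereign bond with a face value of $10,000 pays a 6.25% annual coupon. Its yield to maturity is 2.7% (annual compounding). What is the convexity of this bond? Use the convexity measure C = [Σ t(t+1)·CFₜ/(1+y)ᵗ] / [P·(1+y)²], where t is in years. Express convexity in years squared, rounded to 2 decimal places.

With y = 0.027:
  t   CF        PV=CF/(1+0.027)^t    t·PV        t(t+1)·PV
  1       625.00       608.5686       608.5686       1,217.1373
  2       625.00       592.5693     1,185.1386       3,555.4157
  3       625.00       576.9905     1,730.9716       6,923.8864
  4       625.00       561.8214     2,247.2854      11,236.4271
  5       625.00       547.0510     2,735.2549      16,411.5294
  6    10,625.00     9,055.3716    54,332.2296     380,325.6074
  Σ                 11,942.3724    62,839.4487     419,670.0032
P = 11,942.3724.
Convexity = Σ t(t+1)·PV / [P·(1+y)²] = 419,670.0032 / (11,942.3724 × 1.054729) = 33.31781.

33.32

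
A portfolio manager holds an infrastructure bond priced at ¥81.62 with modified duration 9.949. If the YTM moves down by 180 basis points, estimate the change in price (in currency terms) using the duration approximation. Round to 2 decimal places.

+¥14.62

Duration approximation: ΔP/P ≈ -D_mod · Δy = -9.949 × (-0.018) = +0.179082.
ΔP ≈ 81.62 × (+0.179082) = +14.61667284.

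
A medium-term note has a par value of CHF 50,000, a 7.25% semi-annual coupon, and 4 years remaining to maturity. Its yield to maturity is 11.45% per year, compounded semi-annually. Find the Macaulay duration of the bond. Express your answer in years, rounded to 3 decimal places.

Periodic yield y = 0.05725. Discount each cash flow and weight by its period:
  t   CF        PV=CF/(1+0.05725)^t    t·PV
  1     1,812.50     1,714.3533     1,714.3533
  2     1,812.50     1,621.5212     3,243.0424
  3     1,812.50     1,533.7159     4,601.1478
  4     1,812.50     1,450.6654     5,802.6614
  5     1,812.50     1,372.1119     6,860.5597
  6     1,812.50     1,297.8122     7,786.8732
  7     1,812.50     1,227.5358     8,592.7504
  8    51,812.50    33,190.4390   265,523.5124
  Σ                 43,408.1547   304,124.9007
Price P = Σ PV = 43,408.1547.
Macaulay duration = Σ(t·PV) / P = 304,124.9007 / 43,408.1547 = 7.00617 half-year periods.
In years: 7.00617 / 2 = 3.50308 years.

3.503 years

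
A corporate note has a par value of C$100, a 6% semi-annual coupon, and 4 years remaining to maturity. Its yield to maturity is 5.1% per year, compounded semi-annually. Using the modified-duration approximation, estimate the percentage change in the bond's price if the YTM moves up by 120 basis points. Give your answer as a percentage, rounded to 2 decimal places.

-4.24%

Periodic yield y = 0.0255. Modified duration first:
  t   CF        PV=CF/(1+0.0255)^t    t·PV
  1         3.00         2.9254         2.9254
  2         3.00         2.8527         5.7053
  3         3.00         2.7817         8.3452
  4         3.00         2.7126        10.8502
  5         3.00         2.6451        13.2255
  6         3.00         2.5793        15.4760
  7         3.00         2.5152        17.6064
  8       103.00        84.2077       673.6618
  Σ                    103.2197       747.7958
P = 103.2197; D_Mac = 7.24470 half-year periods = 3.62235 yrs; D_mod = 3.62235/(1+0.0255) = 3.53228 yrs.
ΔP/P ≈ -D_mod · Δy = -3.53228 × (+0.012) = -0.042387 = -4.2387%.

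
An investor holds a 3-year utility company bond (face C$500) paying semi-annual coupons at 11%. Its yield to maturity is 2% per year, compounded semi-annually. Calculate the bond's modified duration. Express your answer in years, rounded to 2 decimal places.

2.65 years

Periodic yield y = 0.01. First find Macaulay duration:
  t   CF        PV=CF/(1+0.01)^t    t·PV
  1        27.50        27.2277        27.2277
  2        27.50        26.9581        53.9163
  3        27.50        26.6912        80.0737
  4        27.50        26.4270       105.7078
  5        27.50        26.1653       130.8265
  6       527.50       496.9289     2,981.5732
  Σ                    630.3982     3,379.3252
P = 630.3982; Macaulay duration = 3,379.3252 / 630.3982 = 5.36062 half-year periods = 2.68031 years.
Modified duration = D_Mac / (1 + y) = 2.68031 / 1.01 = 2.65377 years.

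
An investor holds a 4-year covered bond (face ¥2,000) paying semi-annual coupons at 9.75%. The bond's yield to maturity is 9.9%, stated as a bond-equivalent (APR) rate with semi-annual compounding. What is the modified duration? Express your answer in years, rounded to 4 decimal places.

Periodic yield y = 0.0495. First find Macaulay duration:
  t   CF        PV=CF/(1+0.0495)^t    t·PV
  1        97.50        92.9014        92.9014
  2        97.50        88.5197       177.0393
  3        97.50        84.3446       253.0338
  4        97.50        80.3665       321.4658
  5        97.50        76.5760       382.8798
  6        97.50        72.9642       437.7853
  7        97.50        69.5228       486.6599
  8     2,097.50     1,425.0904    11,400.7235
  Σ                  1,990.2856    13,552.4888
P = 1,990.2856; Macaulay duration = 13,552.4888 / 1,990.2856 = 6.80932 half-year periods = 3.40466 years.
Modified duration = D_Mac / (1 + y) = 3.40466 / 1.0495 = 3.24408 years.

3.2441 years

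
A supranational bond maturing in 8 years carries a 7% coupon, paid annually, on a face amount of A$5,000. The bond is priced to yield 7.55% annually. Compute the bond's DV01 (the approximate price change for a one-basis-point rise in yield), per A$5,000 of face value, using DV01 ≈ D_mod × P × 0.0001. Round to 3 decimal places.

A$2.861

Periodic yield y = 0.0755.
  t   CF        PV=CF/(1+0.0755)^t    t·PV
  1       350.00       325.4300       325.4300
  2       350.00       302.5849       605.1697
  3       350.00       281.3434       844.0303
  4       350.00       261.5932     1,046.3726
  5       350.00       243.2293     1,216.1467
  6       350.00       226.1547     1,356.9280
  7       350.00       210.2786     1,471.9504
  8     5,350.00     2,988.6184    23,908.9471
  Σ                  4,839.2325    30,774.9750
P = 4,839.2325; D_Mac = 6.35947 yrs; D_mod = 5.91304 yrs.
DV01 ≈ 5.91304 × 4,839.2325 × 0.0001 = 2.861457.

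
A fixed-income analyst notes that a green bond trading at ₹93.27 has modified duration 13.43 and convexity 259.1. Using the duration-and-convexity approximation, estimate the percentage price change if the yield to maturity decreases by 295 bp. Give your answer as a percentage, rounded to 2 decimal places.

+50.89%

Duration effect: -D_mod·Δy = -13.43 × (-0.0295) = +0.396185
Convexity effect: ½·C·(Δy)² = 0.5 × 259.1 × (-0.0295)² = +0.1127408875
ΔP/P ≈ +0.396185 + 0.1127408875 = +0.5089258875
= +50.89258875%.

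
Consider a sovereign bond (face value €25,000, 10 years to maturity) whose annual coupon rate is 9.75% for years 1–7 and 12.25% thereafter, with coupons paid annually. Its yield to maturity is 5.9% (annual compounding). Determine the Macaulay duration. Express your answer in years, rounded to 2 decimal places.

Periodic yield y = 0.059. Discount each cash flow and weight by its year:
  t   CF        PV=CF/(1+0.059)^t    t·PV
  1     2,437.50     2,301.6997     2,301.6997
  2     2,437.50     2,173.4653     4,346.9305
  3     2,437.50     2,052.3751     6,157.1254
  4     2,437.50     1,938.0313     7,752.1251
  5     2,437.50     1,830.0579     9,150.2894
  6     2,437.50     1,728.1000    10,368.5998
  7     2,437.50     1,631.8224    11,422.7571
  8     3,062.50     1,936.0137    15,488.1093
  9     3,062.50     1,828.1527    16,453.3739
  10   28,062.50    15,818.5531   158,185.5312
  Σ                 33,238.2711   241,626.5415
Price P = Σ PV = 33,238.2711.
Macaulay duration = Σ(t·PV) / P = 241,626.5415 / 33,238.2711 = 7.26953 years.

7.27 years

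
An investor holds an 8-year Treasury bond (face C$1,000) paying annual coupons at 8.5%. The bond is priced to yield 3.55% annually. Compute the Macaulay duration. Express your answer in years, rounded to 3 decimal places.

6.397 years

Periodic yield y = 0.0355. Discount each cash flow and weight by its year:
  t   CF        PV=CF/(1+0.0355)^t    t·PV
  1        85.00        82.0859        82.0859
  2        85.00        79.2718       158.5436
  3        85.00        76.5541       229.6624
  4        85.00        73.9296       295.7185
  5        85.00        71.3951       356.9755
  6        85.00        68.9475       413.6848
  7        85.00        66.5837       466.0862
  8     1,085.00       820.7841     6,566.2725
  Σ                  1,339.5519     8,569.0294
Price P = Σ PV = 1,339.5519.
Macaulay duration = Σ(t·PV) / P = 8,569.0294 / 1,339.5519 = 6.39694 years.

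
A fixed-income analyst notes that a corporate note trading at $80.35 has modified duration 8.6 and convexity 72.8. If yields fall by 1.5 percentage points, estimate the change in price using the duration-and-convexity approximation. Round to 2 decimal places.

Duration effect: -D_mod·Δy = -8.6 × (-0.015) = +0.129000
Convexity effect: ½·C·(Δy)² = 0.5 × 72.8 × (-0.015)² = +0.0081900
ΔP/P ≈ +0.129000 + 0.0081900 = +0.137190
ΔP ≈ 80.35 × (+0.137190) = +11.0232165.

+$11.02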